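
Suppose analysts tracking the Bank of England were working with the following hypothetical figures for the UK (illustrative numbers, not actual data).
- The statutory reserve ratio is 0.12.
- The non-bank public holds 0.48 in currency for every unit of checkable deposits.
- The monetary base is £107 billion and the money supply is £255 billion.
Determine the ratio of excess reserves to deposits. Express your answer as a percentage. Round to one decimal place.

Using m = M/MB = 255/107 ≈ 2.383178. Since m = (1 + c)/(c + rr + e), the denominator satisfies c + rr + e = (1 + c)/m = (1 + 0.48) / 2.383178 ≈ 0.621019.
With c = 0.48 and rr = 0.12, the ratio of excess reserves to deposits is 0.621019 − 0.48 − 0.12 = 0.021019.

2.1%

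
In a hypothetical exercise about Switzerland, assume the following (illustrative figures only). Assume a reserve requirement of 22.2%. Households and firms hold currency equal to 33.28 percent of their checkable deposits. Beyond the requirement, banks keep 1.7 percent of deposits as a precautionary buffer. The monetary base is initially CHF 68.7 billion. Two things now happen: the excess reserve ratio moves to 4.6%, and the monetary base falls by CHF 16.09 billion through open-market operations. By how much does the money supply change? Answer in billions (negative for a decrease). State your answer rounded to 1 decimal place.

-43.4 billion

Before: m₁ = (1 + 0.3328) / (0.222 + 0.017 + 0.3328) ≈ 2.3309, MB₁ = 68.7, so M₁ = 2.3309 × 68.7 ≈ 160.1328 billion.
After: m₂ = (1 + 0.3328) / (0.222 + 0.046 + 0.3328) ≈ 2.2184, MB₂ = 68.7 − 16.09 = 52.61, so M₂ = 2.2184 × 52.61 ≈ 116.71 billion.
ΔM = M₂ − M₁ = 116.71 − 160.1328 = -43.4228 billion.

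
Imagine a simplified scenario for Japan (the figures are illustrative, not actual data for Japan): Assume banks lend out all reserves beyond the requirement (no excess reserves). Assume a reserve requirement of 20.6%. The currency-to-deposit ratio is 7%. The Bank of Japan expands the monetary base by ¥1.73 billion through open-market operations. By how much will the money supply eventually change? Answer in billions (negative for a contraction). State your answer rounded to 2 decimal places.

The money multiplier is m = (1 + c) / (rr + c) = (1 + 0.07) / (0.206 + 0.07) ≈ 3.8768.
The purchase adds 1.73 billion of base, so ΔM = m × ΔMB = 3.8768 × (+1.73) ≈ 6.7069 billion.

¥6.71 billion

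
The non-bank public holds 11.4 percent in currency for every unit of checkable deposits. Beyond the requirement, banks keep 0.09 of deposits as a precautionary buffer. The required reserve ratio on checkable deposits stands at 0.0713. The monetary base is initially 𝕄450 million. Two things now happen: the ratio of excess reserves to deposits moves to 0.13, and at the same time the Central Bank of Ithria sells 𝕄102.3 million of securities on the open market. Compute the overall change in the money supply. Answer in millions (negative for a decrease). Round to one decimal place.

-592.4 million

Before: m₁ = (1 + 0.114) / (0.0713 + 0.09 + 0.114) ≈ 4.04649, MB₁ = 450, so M₁ = 4.04649 × 450 = 1820.9205 million.
After: m₂ = (1 + 0.114) / (0.0713 + 0.13 + 0.114) ≈ 3.53314, MB₂ = 450 − 102.3 = 347.7, so M₂ = 3.53314 × 347.7 ≈ 1228.4728 million.
ΔM = M₂ − M₁ = 1228.4728 − 1820.9205 = -592.4477 million.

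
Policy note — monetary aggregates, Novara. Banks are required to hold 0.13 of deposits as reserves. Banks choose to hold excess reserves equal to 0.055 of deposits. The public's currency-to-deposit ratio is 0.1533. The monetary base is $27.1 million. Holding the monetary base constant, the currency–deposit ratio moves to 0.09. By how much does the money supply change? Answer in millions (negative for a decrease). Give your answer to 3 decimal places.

$15.028 million

Initially m₁ = (1 + 0.1533) / (0.13 + 0.055 + 0.1533) ≈ 3.409104, so M₁ = 3.409104 × 27.1 ≈ 92.3867 million.
After the change m₂ = (1 + 0.09) / (0.13 + 0.055 + 0.09) ≈ 3.963636, so M₂ = 3.963636 × 27.1 ≈ 107.4145 million.
ΔM = M₂ − M₁ = 107.4145 − 92.3867 = 15.0278 million.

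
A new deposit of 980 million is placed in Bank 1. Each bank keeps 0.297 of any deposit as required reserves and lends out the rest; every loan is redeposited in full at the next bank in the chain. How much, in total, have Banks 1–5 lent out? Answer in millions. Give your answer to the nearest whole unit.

Bank i lends (1 − rr)^i of the original deposit: Bank 1 lends 980·0.7030 = 688.9400, Bank 2 lends 980·0.7030² ≈ 484.3248, and so on.
Summing a geometric series: total = 980·[0.7030·(1 − 0.7030^5) / (1 − 0.7030)] ≈ 1921.3713 million.

1921 million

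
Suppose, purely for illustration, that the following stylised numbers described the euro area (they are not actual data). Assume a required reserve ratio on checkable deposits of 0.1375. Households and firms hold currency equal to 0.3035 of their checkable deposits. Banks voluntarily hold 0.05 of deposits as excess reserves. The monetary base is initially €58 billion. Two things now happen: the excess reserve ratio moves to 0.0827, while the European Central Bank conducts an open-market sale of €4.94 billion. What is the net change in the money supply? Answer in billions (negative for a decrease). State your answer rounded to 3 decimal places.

Before: m₁ = (1 + 0.3035) / (0.1375 + 0.05 + 0.3035) ≈ 2.654786, MB₁ = 58, so M₁ = 2.654786 × 58 ≈ 153.9776 billion.
After: m₂ = (1 + 0.3035) / (0.1375 + 0.0827 + 0.3035) ≈ 2.489020, MB₂ = 58 − 4.94 = 53.06, so M₂ = 2.489020 × 53.06 ≈ 132.0674 billion.
ΔM = M₂ − M₁ = 132.0674 − 153.9776 = -21.9102 billion.

-21.910 billion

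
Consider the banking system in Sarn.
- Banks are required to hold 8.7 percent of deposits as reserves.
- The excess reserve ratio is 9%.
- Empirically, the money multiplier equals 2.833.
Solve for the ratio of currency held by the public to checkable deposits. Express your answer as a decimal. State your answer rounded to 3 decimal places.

0.272

Using m = 2.833. From m = (1 + c)/(c + rr + e), rearranging gives 1 + c = m·(c + rr + e), so c·(1 − m) = m·(rr + e) − 1.
Hence c = [m·(rr + e) − 1]/(1 − m) = [2.833 × (0.087 + 0.09) − 1] / (1 − 2.833) ≈ 0.271991.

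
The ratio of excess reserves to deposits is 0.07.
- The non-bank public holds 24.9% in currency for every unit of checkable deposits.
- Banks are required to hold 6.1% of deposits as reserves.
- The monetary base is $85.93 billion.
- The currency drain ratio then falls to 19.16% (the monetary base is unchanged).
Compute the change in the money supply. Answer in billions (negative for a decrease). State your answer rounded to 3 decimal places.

Initially m₁ = (1 + 0.249) / (0.061 + 0.07 + 0.249) ≈ 3.286842, so M₁ = 3.286842 × 85.93 ≈ 282.4383 billion.
After the change m₂ = (1 + 0.1916) / (0.061 + 0.07 + 0.1916) ≈ 3.693738, so M₂ = 3.693738 × 85.93 ≈ 317.4029 billion.
ΔM = M₂ − M₁ = 317.4029 − 282.4383 = 34.9646 billion.

$34.965 billion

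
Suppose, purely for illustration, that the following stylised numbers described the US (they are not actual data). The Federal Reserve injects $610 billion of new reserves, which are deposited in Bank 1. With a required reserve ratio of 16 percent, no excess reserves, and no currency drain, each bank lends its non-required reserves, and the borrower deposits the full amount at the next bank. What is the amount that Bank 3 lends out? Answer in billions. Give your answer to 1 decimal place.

$361.5 billion

Each bank lends a fraction (1 − rr) = 0.8400 of the deposit it receives, so Bank 3 receives 610·0.8400^2 and lends 610·0.8400^3 ≈ 361.5494 billion.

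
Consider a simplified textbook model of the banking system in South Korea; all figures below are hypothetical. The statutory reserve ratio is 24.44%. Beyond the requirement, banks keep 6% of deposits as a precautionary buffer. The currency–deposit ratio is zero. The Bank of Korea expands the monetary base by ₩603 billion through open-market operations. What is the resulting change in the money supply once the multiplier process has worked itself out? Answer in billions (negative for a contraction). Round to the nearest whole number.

The money multiplier is m = 1 / (rr + e) = 1 / (0.2444 + 0.06) ≈ 3.2852.
The purchase adds 603 billion of base, so ΔM = m × ΔMB = 3.2852 × (+603) = 1980.9756 billion.

₩1981 billion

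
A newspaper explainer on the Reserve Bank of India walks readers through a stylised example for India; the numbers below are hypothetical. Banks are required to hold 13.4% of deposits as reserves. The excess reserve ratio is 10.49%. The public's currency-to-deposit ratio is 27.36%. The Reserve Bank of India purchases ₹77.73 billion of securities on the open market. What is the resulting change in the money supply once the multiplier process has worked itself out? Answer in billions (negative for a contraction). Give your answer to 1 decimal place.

The money multiplier is m = (1 + c) / (rr + e + c) = (1 + 0.2736) / (0.134 + 0.1049 + 0.2736) ≈ 2.4851.
The purchase adds 77.73 billion of base, so ΔM = m × ΔMB = 2.4851 × (+77.73) ≈ 193.1668 billion.

₹193.2 billion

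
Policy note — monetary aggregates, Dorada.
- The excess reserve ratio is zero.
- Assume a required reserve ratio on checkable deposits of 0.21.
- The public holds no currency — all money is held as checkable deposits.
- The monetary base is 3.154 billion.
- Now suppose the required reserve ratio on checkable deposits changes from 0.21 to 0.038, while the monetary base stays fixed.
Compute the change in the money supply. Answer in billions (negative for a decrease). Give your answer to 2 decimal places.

67.98 billion

Initially m₁ = 1 / (0.21) ≈ 4.7619, so M₁ = 4.7619 × 3.154 ≈ 15.019 billion.
After the change m₂ = 1 / (0.038) ≈ 26.3158, so M₂ = 26.3158 × 3.154 ≈ 83 billion.
ΔM = M₂ − M₁ = 83 − 15.019 = 67.981 billion.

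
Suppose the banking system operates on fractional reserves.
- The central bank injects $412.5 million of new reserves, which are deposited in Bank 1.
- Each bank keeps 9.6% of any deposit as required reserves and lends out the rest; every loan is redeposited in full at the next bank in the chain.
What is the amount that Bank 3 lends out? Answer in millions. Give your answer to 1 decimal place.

$304.7 million

Each bank lends a fraction (1 − rr) = 0.9040 of the deposit it receives, so Bank 3 receives 412.5·0.9040^2 and lends 412.5·0.9040^3 ≈ 304.7398 million.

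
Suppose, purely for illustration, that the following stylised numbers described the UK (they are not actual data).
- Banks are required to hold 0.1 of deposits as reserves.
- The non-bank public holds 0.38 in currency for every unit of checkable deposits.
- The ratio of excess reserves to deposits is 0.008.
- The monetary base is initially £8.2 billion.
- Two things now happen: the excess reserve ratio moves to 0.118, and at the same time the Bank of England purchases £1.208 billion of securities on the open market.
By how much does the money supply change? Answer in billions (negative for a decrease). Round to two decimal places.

-1.48 billion

Before: m₁ = (1 + 0.38) / (0.1 + 0.008 + 0.38) ≈ 2.8279, MB₁ = 8.2, so M₁ = 2.8279 × 8.2 ≈ 23.1888 billion.
After: m₂ = (1 + 0.38) / (0.1 + 0.118 + 0.38) ≈ 2.3077, MB₂ = 8.2 + 1.208 = 9.408, so M₂ = 2.3077 × 9.408 ≈ 21.7108 billion.
ΔM = M₂ − M₁ = 21.7108 − 23.1888 = -1.478 billion.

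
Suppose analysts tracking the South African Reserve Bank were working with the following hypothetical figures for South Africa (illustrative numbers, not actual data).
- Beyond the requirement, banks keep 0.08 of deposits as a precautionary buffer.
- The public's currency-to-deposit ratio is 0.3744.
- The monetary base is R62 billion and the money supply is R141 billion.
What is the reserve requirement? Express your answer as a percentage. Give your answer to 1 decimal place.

15.0%

Using m = M/MB = 141/62 ≈ 2.274194. Since m = (1 + c)/(c + rr + e), the denominator satisfies c + rr + e = (1 + c)/m = (1 + 0.3744) / 2.274194 ≈ 0.604346.
With c = 0.3744 and e = 0.08, the reserve requirement is 0.604346 − 0.3744 − 0.08 = 0.149946.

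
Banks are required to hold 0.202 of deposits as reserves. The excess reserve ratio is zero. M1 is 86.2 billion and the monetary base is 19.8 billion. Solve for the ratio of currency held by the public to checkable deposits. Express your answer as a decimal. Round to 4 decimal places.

0.0360

Using m = M/MB = 86.2/19.8 ≈ 4.353535. From m = (1 + c)/(c + rr + e), rearranging gives 1 + c = m·(c + rr + e), so c·(1 − m) = m·(rr + e) − 1.
Hence c = [m·(rr + e) − 1]/(1 − m) = [4.353535 × (0.202 + 0) − 1] / (1 − 4.353535) ≈ 0.035958.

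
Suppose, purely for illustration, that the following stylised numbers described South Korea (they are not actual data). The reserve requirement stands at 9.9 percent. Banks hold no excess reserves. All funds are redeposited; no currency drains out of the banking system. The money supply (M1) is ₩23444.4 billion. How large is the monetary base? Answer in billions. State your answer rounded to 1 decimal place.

₩2321.0 billion

With no currency drain and no excess reserves, the money multiplier is m = 1/rr = 1/0.099 ≈ 10.1010101.
The monetary base is MB = M / m = 23444.4 / 10.1010101 ≈ 2320.9956 billion.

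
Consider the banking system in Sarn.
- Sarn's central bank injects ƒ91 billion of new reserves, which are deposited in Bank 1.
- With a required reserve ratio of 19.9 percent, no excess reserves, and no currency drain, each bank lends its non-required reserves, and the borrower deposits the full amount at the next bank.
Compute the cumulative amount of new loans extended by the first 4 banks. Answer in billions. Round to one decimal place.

ƒ215.5 billion

Bank i lends (1 − rr)^i of the original deposit: Bank 1 lends 91·0.8010 = 72.8910, Bank 2 lends 91·0.8010² ≈ 58.3857, and so on.
Summing a geometric series: total = 91·[0.8010·(1 − 0.8010^4) / (1 − 0.8010)] ≈ 215.5039 billion.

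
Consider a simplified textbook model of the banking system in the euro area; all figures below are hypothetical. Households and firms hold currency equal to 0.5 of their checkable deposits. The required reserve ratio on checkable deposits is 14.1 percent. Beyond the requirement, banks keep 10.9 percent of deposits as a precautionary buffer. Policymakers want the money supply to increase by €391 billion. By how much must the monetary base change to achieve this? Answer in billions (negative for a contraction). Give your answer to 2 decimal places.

€195.50 billion

The money multiplier is m = (1 + c) / (rr + e + c) = (1 + 0.5) / (0.141 + 0.109 + 0.5) = 2.
ΔMB = ΔM / m = (+391) / 2 = 195.5 billion.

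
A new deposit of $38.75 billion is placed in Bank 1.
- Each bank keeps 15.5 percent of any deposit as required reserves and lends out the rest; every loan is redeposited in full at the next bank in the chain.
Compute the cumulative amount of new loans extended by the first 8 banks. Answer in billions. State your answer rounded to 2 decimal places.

Bank i lends (1 − rr)^i of the original deposit: Bank 1 lends 38.75·0.8450 ≈ 32.7437, Bank 2 lends 38.75·0.8450² ≈ 27.6685, and so on.
Summing a geometric series: total = 38.75·[0.8450·(1 − 0.8450^8) / (1 − 0.8450)] ≈ 156.3401 billion.

$156.34 billion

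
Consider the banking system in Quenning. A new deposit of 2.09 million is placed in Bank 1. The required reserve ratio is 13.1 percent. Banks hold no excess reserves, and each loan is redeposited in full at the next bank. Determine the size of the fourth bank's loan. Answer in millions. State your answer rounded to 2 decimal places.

Each bank lends a fraction (1 − rr) = 0.8690 of the deposit it receives, so Bank 4 receives 2.09·0.8690^3 and lends 2.09·0.8690^4 ≈ 1.1919 million.

1.19 million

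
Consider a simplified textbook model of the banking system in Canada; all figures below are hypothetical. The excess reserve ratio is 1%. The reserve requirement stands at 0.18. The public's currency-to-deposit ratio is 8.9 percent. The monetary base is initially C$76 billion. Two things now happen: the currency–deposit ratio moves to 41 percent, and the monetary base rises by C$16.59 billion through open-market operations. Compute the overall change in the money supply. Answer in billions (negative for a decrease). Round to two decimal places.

-79.06 billion

Before: m₁ = (1 + 0.089) / (0.18 + 0.01 + 0.089) ≈ 3.90323, MB₁ = 76, so M₁ = 3.90323 × 76 ≈ 296.6455 billion.
After: m₂ = (1 + 0.41) / (0.18 + 0.01 + 0.41) = 2.35, MB₂ = 76 + 16.59 = 92.59, so M₂ = 2.35 × 92.59 = 217.5865 billion.
ΔM = M₂ − M₁ = 217.5865 − 296.6455 = -79.059 billion.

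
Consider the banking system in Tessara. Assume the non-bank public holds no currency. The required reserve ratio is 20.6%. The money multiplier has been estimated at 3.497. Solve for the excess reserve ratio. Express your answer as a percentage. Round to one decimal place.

8.0%

Using m = 3.497. Since m = (1 + c)/(c + rr + e), the denominator satisfies c + rr + e = (1 + c)/m = (1 + 0) / 3.497 ≈ 0.285959.
With c = 0 and rr = 0.206, the excess reserve ratio is 0.285959 − 0 − 0.206 = 0.079959.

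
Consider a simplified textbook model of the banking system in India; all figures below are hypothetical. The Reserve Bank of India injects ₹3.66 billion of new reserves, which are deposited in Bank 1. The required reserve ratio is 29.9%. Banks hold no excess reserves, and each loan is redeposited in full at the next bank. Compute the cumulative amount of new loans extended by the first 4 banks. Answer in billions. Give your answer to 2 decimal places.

₹6.51 billion

Bank i lends (1 − rr)^i of the original deposit: Bank 1 lends 3.66·0.7010 ≈ 2.5657, Bank 2 lends 3.66·0.7010² ≈ 1.7985, and so on.
Summing a geometric series: total = 3.66·[0.7010·(1 − 0.7010^4) / (1 − 0.7010)] ≈ 6.5088 billion.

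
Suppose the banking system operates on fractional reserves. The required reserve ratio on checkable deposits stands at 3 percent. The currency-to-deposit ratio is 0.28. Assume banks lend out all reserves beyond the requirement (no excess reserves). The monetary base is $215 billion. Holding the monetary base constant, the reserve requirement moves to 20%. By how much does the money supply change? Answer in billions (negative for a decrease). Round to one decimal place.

Initially m₁ = (1 + 0.28) / (0.03 + 0.28) ≈ 4.12903, so M₁ = 4.12903 × 215 ≈ 887.7414 billion.
After the change m₂ = (1 + 0.28) / (0.2 + 0.28) ≈ 2.66667, so M₂ = 2.66667 × 215 ≈ 573.334 billion.
ΔM = M₂ − M₁ = 573.334 − 887.7414 = -314.4074 billion.

-314.4 billion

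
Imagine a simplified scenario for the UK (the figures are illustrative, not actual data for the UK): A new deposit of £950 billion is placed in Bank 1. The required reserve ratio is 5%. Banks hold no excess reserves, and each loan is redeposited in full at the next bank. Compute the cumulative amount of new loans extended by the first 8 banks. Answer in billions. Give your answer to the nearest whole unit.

£6075 billion

Bank i lends (1 − rr)^i of the original deposit: Bank 1 lends 950·0.9500 = 902.5000, Bank 2 lends 950·0.9500² = 857.3750, and so on.
Summing a geometric series: total = 950·[0.9500·(1 − 0.9500^8) / (1 − 0.9500)] ≈ 6075.2612 billion.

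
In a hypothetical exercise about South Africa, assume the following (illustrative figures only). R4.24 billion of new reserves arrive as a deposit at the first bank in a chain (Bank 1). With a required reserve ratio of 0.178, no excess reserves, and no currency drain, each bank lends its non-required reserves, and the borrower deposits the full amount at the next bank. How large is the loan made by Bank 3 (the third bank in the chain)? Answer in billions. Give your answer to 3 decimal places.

Each bank lends a fraction (1 − rr) = 0.8220 of the deposit it receives, so Bank 3 receives 4.24·0.8220^2 and lends 4.24·0.8220^3 ≈ 2.3549 billion.

R2.355 billion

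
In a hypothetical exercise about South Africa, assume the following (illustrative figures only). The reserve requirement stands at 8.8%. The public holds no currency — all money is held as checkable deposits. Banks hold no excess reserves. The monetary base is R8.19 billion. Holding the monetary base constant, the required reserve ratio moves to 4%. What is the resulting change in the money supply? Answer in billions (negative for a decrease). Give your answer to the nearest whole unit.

Initially m₁ = 1 / (0.088) ≈ 11.3636, so M₁ = 11.3636 × 8.19 ≈ 93.0679 billion.
After the change m₂ = 1 / (0.04) = 25, so M₂ = 25 × 8.19 = 204.75 billion.
ΔM = M₂ − M₁ = 204.75 − 93.0679 = 111.6821 billion.

R112 billion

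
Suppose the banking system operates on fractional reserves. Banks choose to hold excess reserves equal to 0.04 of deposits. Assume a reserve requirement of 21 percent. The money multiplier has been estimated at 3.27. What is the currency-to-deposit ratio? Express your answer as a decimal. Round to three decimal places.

0.080

Using m = 3.27. From m = (1 + c)/(c + rr + e), rearranging gives 1 + c = m·(c + rr + e), so c·(1 − m) = m·(rr + e) − 1.
Hence c = [m·(rr + e) − 1]/(1 − m) = [3.27 × (0.21 + 0.04) − 1] / (1 − 3.27) ≈ 0.080396.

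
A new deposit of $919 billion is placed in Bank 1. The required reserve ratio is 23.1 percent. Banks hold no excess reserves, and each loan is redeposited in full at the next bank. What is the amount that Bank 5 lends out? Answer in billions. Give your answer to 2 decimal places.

$247.14 billion

Each bank lends a fraction (1 − rr) = 0.7690 of the deposit it receives, so Bank 5 receives 919·0.7690^4 and lends 919·0.7690^5 ≈ 247.1424 billion.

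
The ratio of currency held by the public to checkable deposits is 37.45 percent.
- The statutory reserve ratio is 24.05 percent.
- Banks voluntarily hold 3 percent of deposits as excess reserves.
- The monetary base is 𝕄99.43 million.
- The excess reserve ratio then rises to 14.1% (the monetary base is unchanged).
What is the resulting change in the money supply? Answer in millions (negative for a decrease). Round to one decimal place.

Initially m₁ = (1 + 0.3745) / (0.2405 + 0.03 + 0.3745) ≈ 2.1310, so M₁ = 2.1310 × 99.43 ≈ 211.8853 million.
After the change m₂ = (1 + 0.3745) / (0.2405 + 0.141 + 0.3745) ≈ 1.8181, so M₂ = 1.8181 × 99.43 ≈ 180.7737 million.
ΔM = M₂ − M₁ = 180.7737 − 211.8853 = -31.1116 million.

-31.1 million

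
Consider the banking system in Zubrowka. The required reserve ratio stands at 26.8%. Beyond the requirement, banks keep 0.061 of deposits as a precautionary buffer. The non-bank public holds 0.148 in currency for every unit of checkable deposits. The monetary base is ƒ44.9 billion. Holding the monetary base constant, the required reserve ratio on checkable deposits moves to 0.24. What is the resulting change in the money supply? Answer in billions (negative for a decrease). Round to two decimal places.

Initially m₁ = (1 + 0.148) / (0.268 + 0.061 + 0.148) ≈ 2.40671, so M₁ = 2.40671 × 44.9 ≈ 108.0613 billion.
After the change m₂ = (1 + 0.148) / (0.24 + 0.061 + 0.148) ≈ 2.55679, so M₂ = 2.55679 × 44.9 ≈ 114.7999 billion.
ΔM = M₂ − M₁ = 114.7999 − 108.0613 = 6.7386 billion.

ƒ6.74 billion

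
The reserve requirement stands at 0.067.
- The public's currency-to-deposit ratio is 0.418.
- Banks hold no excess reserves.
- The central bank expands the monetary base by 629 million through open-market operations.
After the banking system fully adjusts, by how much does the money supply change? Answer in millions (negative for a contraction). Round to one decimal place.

1839.0 million

The money multiplier is m = (1 + c) / (rr + c) = (1 + 0.418) / (0.067 + 0.418) ≈ 2.92371.
The purchase adds 629 million of base, so ΔM = m × ΔMB = 2.92371 × (+629) ≈ 1839.0136 million.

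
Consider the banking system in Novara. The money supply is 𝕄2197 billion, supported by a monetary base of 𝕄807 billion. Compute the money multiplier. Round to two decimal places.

2.72

The money multiplier is m = M / MB = 2197 / 807 ≈ 2.72243.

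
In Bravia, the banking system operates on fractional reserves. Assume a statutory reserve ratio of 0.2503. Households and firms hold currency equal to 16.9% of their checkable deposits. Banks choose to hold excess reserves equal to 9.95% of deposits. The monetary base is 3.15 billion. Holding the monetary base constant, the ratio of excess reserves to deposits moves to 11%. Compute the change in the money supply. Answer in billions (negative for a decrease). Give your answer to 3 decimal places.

Initially m₁ = (1 + 0.169) / (0.2503 + 0.0995 + 0.169) ≈ 2.25328, so M₁ = 2.25328 × 3.15 ≈ 7.0978 billion.
After the change m₂ = (1 + 0.169) / (0.2503 + 0.11 + 0.169) ≈ 2.20858, so M₂ = 2.20858 × 3.15 ≈ 6.957 billion.
ΔM = M₂ − M₁ = 6.957 − 7.0978 = -0.1408 billion.

-0.141 billion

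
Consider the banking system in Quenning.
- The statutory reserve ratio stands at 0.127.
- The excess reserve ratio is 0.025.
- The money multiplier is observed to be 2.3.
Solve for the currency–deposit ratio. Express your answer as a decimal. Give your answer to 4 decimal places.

Using m = 2.3. From m = (1 + c)/(c + rr + e), rearranging gives 1 + c = m·(c + rr + e), so c·(1 − m) = m·(rr + e) − 1.
Hence c = [m·(rr + e) − 1]/(1 − m) = [2.3 × (0.127 + 0.025) − 1] / (1 − 2.3) ≈ 0.500308.

0.5003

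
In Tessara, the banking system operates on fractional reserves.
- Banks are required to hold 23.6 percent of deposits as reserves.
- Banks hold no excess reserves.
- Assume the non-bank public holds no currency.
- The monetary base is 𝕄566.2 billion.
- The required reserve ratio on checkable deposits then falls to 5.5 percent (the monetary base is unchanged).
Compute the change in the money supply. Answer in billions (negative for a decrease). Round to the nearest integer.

Initially m₁ = 1 / (0.236) ≈ 4.2373, so M₁ = 4.2373 × 566.2 ≈ 2399.1593 billion.
After the change m₂ = 1 / (0.055) ≈ 18.1818, so M₂ = 18.1818 × 566.2 ≈ 10294.5352 billion.
ΔM = M₂ − M₁ = 10294.5352 − 2399.1593 = 7895.3759 billion.

𝕄7895 billion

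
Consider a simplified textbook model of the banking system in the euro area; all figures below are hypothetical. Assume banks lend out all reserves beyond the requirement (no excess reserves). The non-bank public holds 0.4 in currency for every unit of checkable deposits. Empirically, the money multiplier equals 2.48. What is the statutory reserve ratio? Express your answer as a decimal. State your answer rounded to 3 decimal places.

Using m = 2.48. Since m = (1 + c)/(c + rr + e), the denominator satisfies c + rr + e = (1 + c)/m = (1 + 0.4) / 2.48 ≈ 0.564516.
With c = 0.4 and e = 0, the statutory reserve ratio is 0.564516 − 0.4 − 0 = 0.164516.

0.165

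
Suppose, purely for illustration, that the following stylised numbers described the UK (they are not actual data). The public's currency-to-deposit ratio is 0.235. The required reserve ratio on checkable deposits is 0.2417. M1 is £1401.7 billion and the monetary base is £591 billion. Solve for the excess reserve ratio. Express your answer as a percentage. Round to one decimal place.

Using m = M/MB = 1401.7/591 ≈ 2.371743. Since m = (1 + c)/(c + rr + e), the denominator satisfies c + rr + e = (1 + c)/m = (1 + 0.235) / 2.371743 ≈ 0.520714.
With c = 0.235 and rr = 0.2417, the excess reserve ratio is 0.520714 − 0.235 − 0.2417 = 0.044014.

4.4%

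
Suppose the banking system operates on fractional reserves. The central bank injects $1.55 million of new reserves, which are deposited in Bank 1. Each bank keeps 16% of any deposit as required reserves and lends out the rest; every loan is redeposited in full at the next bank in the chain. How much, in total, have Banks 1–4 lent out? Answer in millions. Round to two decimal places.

$4.09 million

Bank i lends (1 − rr)^i of the original deposit: Bank 1 lends 1.55·0.8400 = 1.3020, Bank 2 lends 1.55·0.8400² ≈ 1.0937, and so on.
Summing a geometric series: total = 1.55·[0.8400·(1 − 0.8400^4) / (1 − 0.8400)] ≈ 4.0861 million.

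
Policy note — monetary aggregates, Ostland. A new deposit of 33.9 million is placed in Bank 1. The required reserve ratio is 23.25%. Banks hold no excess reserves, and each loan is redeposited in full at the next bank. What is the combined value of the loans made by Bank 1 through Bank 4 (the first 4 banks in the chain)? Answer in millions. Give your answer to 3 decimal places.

73.076 million

Bank i lends (1 − rr)^i of the original deposit: Bank 1 lends 33.9·0.7675 ≈ 26.0182, Bank 2 lends 33.9·0.7675² ≈ 19.9690, and so on.
Summing a geometric series: total = 33.9·[0.7675·(1 − 0.7675^4) / (1 − 0.7675)] ≈ 73.0763 million.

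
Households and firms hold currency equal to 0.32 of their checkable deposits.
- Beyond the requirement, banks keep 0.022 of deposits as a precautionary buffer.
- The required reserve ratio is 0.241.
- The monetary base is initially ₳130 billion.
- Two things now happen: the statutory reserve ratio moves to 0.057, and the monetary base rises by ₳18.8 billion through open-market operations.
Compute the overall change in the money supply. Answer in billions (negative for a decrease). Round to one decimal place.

Before: m₁ = (1 + 0.32) / (0.241 + 0.022 + 0.32) ≈ 2.26415, MB₁ = 130, so M₁ = 2.26415 × 130 = 294.3395 billion.
After: m₂ = (1 + 0.32) / (0.057 + 0.022 + 0.32) ≈ 3.30827, MB₂ = 130 + 18.8 = 148.8, so M₂ = 3.30827 × 148.8 ≈ 492.2706 billion.
ΔM = M₂ − M₁ = 492.2706 − 294.3395 = 197.9311 billion.

₳197.9 billion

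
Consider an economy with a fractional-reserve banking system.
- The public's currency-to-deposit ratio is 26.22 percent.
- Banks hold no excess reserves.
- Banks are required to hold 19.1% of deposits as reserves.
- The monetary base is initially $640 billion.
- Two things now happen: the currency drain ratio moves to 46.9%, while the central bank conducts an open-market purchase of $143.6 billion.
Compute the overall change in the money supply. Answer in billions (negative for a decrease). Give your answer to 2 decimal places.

-38.35 billion

Before: m₁ = (1 + 0.2622) / (0.191 + 0.2622) ≈ 2.785084, MB₁ = 640, so M₁ = 2.785084 × 640 ≈ 1782.4538 billion.
After: m₂ = (1 + 0.469) / (0.191 + 0.469) ≈ 2.225758, MB₂ = 640 + 143.6 = 783.6, so M₂ = 2.225758 × 783.6 ≈ 1744.104 billion.
ΔM = M₂ − M₁ = 1744.104 − 1782.4538 = -38.3498 billion.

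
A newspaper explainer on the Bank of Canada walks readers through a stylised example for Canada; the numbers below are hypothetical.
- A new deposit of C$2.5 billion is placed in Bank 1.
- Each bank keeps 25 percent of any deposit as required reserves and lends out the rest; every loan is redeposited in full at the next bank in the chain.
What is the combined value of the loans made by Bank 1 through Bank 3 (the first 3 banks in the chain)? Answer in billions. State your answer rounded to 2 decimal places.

Bank i lends (1 − rr)^i of the original deposit: Bank 1 lends 2.5·0.7500 = 1.8750, Bank 2 lends 2.5·0.7500² ≈ 1.4062, and so on.
Summing a geometric series: total = 2.5·[0.7500·(1 − 0.7500^3) / (1 − 0.7500)] ≈ 4.3359 billion.

C$4.34 billion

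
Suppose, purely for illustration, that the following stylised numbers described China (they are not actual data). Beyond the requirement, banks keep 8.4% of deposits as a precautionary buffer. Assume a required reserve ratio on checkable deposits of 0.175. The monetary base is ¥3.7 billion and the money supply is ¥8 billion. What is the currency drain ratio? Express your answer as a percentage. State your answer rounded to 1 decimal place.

Using m = M/MB = 8/3.7 ≈ 2.162162. From m = (1 + c)/(c + rr + e), rearranging gives 1 + c = m·(c + rr + e), so c·(1 − m) = m·(rr + e) − 1.
Hence c = [m·(rr + e) − 1]/(1 − m) = [2.162162 × (0.175 + 0.084) − 1] / (1 − 2.162162) ≈ 0.378605.

37.9%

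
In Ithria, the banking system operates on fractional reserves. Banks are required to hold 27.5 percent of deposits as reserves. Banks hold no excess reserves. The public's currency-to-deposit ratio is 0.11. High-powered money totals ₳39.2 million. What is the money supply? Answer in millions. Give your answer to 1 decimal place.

₳113.0 million

The money multiplier is m = (1 + c) / (rr + c) = (1 + 0.11) / (0.275 + 0.11) ≈ 2.8831.
So M = m × MB = 2.8831 × 39.2 ≈ 113.0175 million.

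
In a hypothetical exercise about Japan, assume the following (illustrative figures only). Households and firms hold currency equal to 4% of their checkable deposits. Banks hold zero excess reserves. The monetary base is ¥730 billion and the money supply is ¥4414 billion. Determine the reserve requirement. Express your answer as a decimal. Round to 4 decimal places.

0.1320

Using m = M/MB = 4414/730 ≈ 6.046575. Since m = (1 + c)/(c + rr + e), the denominator satisfies c + rr + e = (1 + c)/m = (1 + 0.04) / 6.046575 ≈ 0.171998.
With c = 0.04 and e = 0, the reserve requirement is 0.171998 − 0.04 − 0 = 0.131998.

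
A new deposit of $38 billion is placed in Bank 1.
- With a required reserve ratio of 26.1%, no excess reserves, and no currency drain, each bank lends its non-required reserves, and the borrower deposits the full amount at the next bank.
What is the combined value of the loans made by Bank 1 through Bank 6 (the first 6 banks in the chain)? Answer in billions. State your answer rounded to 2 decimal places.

Bank i lends (1 − rr)^i of the original deposit: Bank 1 lends 38·0.7390 = 28.0820, Bank 2 lends 38·0.7390² ≈ 20.7526, and so on.
Summing a geometric series: total = 38·[0.7390·(1 − 0.7390^6) / (1 − 0.7390)] ≈ 90.0690 billion.

$90.07 billion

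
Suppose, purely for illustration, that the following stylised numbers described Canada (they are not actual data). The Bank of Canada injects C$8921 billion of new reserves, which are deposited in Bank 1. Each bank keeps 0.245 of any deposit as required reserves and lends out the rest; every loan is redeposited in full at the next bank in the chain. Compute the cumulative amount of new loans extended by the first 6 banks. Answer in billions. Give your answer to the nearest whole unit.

C$22399 billion

Bank i lends (1 − rr)^i of the original deposit: Bank 1 lends 8921·0.7550 = 6735.3550, Bank 2 lends 8921·0.7550² ≈ 5085.1930, and so on.
Summing a geometric series: total = 8921·[0.7550·(1 − 0.7550^6) / (1 − 0.7550)] ≈ 22399.3889 billion.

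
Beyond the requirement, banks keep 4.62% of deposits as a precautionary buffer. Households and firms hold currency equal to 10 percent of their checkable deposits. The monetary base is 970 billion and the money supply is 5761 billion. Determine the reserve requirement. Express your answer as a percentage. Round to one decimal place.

3.9%

Using m = M/MB = 5761/970 ≈ 5.939175. Since m = (1 + c)/(c + rr + e), the denominator satisfies c + rr + e = (1 + c)/m = (1 + 0.1) / 5.939175 ≈ 0.185211.
With c = 0.1 and e = 0.0462, the reserve requirement is 0.185211 − 0.1 − 0.0462 = 0.039011.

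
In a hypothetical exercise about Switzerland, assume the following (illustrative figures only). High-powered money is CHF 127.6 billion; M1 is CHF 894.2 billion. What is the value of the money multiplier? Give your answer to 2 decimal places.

7.01

The money multiplier is m = M / MB = 894.2 / 127.6 ≈ 7.00784.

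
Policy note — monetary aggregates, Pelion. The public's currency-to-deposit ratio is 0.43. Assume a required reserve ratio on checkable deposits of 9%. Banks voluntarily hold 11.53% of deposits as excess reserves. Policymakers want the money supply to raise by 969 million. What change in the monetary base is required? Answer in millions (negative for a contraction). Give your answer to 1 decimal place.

430.5 million

The money multiplier is m = (1 + c) / (rr + e + c) = (1 + 0.43) / (0.09 + 0.1153 + 0.43) ≈ 2.25091.
ΔMB = ΔM / m = (+969) / 2.25091 ≈ 430.4926 million.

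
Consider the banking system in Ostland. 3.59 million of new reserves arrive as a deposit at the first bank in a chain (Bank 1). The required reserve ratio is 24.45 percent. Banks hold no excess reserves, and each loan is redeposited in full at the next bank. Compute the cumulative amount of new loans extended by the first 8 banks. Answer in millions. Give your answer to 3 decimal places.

Bank i lends (1 − rr)^i of the original deposit: Bank 1 lends 3.59·0.7555 ≈ 2.7122, Bank 2 lends 3.59·0.7555² ≈ 2.0491, and so on.
Summing a geometric series: total = 3.59·[0.7555·(1 − 0.7555^8) / (1 − 0.7555)] ≈ 9.9156 million.

9.916 million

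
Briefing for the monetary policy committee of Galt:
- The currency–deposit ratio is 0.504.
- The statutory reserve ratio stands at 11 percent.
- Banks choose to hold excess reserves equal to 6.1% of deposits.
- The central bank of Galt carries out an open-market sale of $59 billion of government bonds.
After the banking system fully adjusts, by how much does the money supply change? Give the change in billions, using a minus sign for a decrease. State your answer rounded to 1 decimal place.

-131.5 billion

The money multiplier is m = (1 + c) / (rr + e + c) = (1 + 0.504) / (0.11 + 0.061 + 0.504) ≈ 2.2281.
The sale removes 59 billion of base, so ΔM = m × ΔMB = 2.2281 × (−59) = -131.4579 billion.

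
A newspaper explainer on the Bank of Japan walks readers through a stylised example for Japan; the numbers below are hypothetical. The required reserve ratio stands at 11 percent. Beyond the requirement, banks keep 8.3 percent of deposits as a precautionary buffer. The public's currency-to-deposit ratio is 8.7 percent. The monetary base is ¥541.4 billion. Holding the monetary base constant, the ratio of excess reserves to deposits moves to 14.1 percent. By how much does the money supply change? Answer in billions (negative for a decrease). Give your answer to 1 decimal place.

Initially m₁ = (1 + 0.087) / (0.11 + 0.083 + 0.087) ≈ 3.88214, so M₁ = 3.88214 × 541.4 ≈ 2101.7906 billion.
After the change m₂ = (1 + 0.087) / (0.11 + 0.141 + 0.087) ≈ 3.21598, so M₂ = 3.21598 × 541.4 ≈ 1741.1316 billion.
ΔM = M₂ − M₁ = 1741.1316 − 2101.7906 = -360.659 billion.

-360.7 billion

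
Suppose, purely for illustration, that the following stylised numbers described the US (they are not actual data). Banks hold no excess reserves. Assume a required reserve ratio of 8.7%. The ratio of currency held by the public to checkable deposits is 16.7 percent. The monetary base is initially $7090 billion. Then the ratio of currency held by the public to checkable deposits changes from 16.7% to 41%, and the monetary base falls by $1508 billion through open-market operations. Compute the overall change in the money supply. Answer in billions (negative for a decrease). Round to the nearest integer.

Before: m₁ = (1 + 0.167) / (0.087 + 0.167) ≈ 4.59449, MB₁ = 7090, so M₁ = 4.59449 × 7090 = 32574.9341 billion.
After: m₂ = (1 + 0.41) / (0.087 + 0.41) ≈ 2.83702, MB₂ = 7090 − 1508 = 5582, so M₂ = 2.83702 × 5582 ≈ 15836.2456 billion.
ΔM = M₂ − M₁ = 15836.2456 − 32574.9341 = -16738.6885 billion.

-16739 billion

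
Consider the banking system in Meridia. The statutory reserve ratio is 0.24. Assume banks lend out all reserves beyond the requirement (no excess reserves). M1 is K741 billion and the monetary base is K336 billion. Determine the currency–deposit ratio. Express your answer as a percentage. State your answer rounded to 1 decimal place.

39.1%

Using m = M/MB = 741/336 ≈ 2.205357. From m = (1 + c)/(c + rr + e), rearranging gives 1 + c = m·(c + rr + e), so c·(1 − m) = m·(rr + e) − 1.
Hence c = [m·(rr + e) − 1]/(1 − m) = [2.205357 × (0.24 + 0) − 1] / (1 − 2.205357) ≈ 0.390519.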